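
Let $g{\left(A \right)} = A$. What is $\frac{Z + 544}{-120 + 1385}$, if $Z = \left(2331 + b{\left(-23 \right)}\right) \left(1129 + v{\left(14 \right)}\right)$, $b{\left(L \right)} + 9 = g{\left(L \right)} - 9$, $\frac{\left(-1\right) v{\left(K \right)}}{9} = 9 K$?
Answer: $- \frac{10906}{1265} \approx -8.6213$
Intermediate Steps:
$v{\left(K \right)} = - 81 K$ ($v{\left(K \right)} = - 9 \cdot 9 K = - 81 K$)
$b{\left(L \right)} = -18 + L$ ($b{\left(L \right)} = -9 + \left(L - 9\right) = -9 + \left(-9 + L\right) = -18 + L$)
$Z = -11450$ ($Z = \left(2331 - 41\right) \left(1129 - 1134\right) = 2290 \left(-5\right) = -11450$)
$\frac{Z + 544}{-120 + 1385} = \frac{-11450 + 544}{-120 + 1385} = - \frac{10906}{1265}$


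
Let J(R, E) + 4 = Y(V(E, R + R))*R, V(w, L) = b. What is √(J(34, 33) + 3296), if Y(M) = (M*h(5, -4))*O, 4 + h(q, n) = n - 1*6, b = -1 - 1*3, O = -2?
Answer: 2*I*√129 ≈ 22.716*I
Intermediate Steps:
b = -4 (b = -1 - 3 = -4)
V(w, L) = -4
h(q, n) = -10 + n (h(q, n) = -4 + (n - 1*6) = -4 + (n - 6) = -4 + (-6 + n) = -10 + n)
Y(M) = 28*M (Y(M) = (M*(-10 - 4))*(-2) = (M*(-14))*(-2) = -14*M*(-2) = 28*M)
J(R, E) = -4 - 112*R (J(R, E) = -4 + (28*(-4))*R = -4 - 112*R)
√(J(34, 33) + 3296) = √((-4 - 112*34) + 3296) = √((-4 - 3808) + 3296) = √(-3812 + 3296) = √(-516) = 2*I*√129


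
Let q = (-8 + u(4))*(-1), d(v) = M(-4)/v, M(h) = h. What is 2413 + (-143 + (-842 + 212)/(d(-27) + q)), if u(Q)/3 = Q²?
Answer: 1229765/538 ≈ 2285.8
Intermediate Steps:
u(Q) = 3*Q²
d(v) = -4/v
q = -40 (q = (-8 + 3*4²)*(-1) = (-8 + 3*16)*(-1) = (-8 + 48)*(-1) = 40*(-1) = -40)
2413 + (-143 + (-842 + 212)/(d(-27) + q)) = 2413 + (-143 + (-842 + 212)/(-4/(-27) - 40)) = 2413 + (-143 - 630/(-4*(-1/27) - 40)) = 2413 + (-143 - 630/(4/27 - 40)) = 2413 + (-143 - 630/(-1076/27)) = 2413 + (-143 - 630*(-27/1076)) = 2413 + (-143 + 8505/538) = 2413 - 68429/538 = 1229765/538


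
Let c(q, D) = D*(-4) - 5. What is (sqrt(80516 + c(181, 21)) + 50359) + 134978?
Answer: 185337 + sqrt(80427) ≈ 1.8562e+5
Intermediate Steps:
c(q, D) = -5 - 4*D (c(q, D) = -4*D - 5 = -5 - 4*D)
(sqrt(80516 + c(181, 21)) + 50359) + 134978 = (sqrt(80516 + (-5 - 4*21)) + 50359) + 134978 = (sqrt(80516 + (-5 - 84)) + 50359) + 134978 = (sqrt(80516 - 89) + 50359) + 134978 = (sqrt(80427) + 50359) + 134978 = (50359 + sqrt(80427)) + 134978 = 185337 + sqrt(80427)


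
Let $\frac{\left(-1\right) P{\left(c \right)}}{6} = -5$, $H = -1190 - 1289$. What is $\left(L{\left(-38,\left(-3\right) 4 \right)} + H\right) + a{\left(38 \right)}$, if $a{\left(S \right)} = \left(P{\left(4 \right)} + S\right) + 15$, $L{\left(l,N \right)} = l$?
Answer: $-2434$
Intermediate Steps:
$H = -2479$ ($H = -1190 - 1289 = -2479$)
$P{\left(c \right)} = 30$ ($P{\left(c \right)} = \left(-6\right) \left(-5\right) = 30$)
$a{\left(S \right)} = 45 + S$ ($a{\left(S \right)} = \left(30 + S\right) + 15 = 45 + S$)
$\left(L{\left(-38,\left(-3\right) 4 \right)} + H\right) + a{\left(38 \right)} = \left(-38 - 2479\right) + \left(45 + 38\right) = -2517 + 83 = -2434$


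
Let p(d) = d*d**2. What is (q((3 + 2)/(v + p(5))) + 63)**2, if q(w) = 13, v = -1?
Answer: 5776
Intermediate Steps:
p(d) = d**3
(q((3 + 2)/(v + p(5))) + 63)**2 = (13 + 63)**2 = 76**2 = 5776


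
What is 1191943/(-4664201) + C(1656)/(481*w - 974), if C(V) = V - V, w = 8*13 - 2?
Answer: -1191943/4664201 ≈ -0.25555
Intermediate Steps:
w = 102 (w = 104 - 2 = 102)
C(V) = 0
1191943/(-4664201) + C(1656)/(481*w - 974) = 1191943/(-4664201) + 0/(481*102 - 974) = 1191943*(-1/4664201) + 0/(49062 - 974) = -1191943/4664201 + 0/48088 = -1191943/4664201 + 0*(1/48088) = -1191943/4664201 + 0 = -1191943/4664201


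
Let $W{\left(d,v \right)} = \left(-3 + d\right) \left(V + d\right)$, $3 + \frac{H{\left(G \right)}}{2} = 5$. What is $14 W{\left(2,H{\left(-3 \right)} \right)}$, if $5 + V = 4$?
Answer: $-14$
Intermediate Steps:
$V = -1$ ($V = -5 + 4 = -1$)
$H{\left(G \right)} = 4$ ($H{\left(G \right)} = -6 + 2 \cdot 5 = -6 + 10 = 4$)
$W{\left(d,v \right)} = \left(-1 + d\right) \left(-3 + d\right)$ ($W{\left(d,v \right)} = \left(-3 + d\right) \left(-1 + d\right) = \left(-1 + d\right) \left(-3 + d\right)$)
$14 W{\left(2,H{\left(-3 \right)} \right)} = 14 \left(3 + 2^{2} - 8\right) = 14 \left(3 + 4 - 8\right) = 14 \left(-1\right) = -14$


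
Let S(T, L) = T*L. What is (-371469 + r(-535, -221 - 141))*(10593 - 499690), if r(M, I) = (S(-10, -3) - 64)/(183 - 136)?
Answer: 8539182183469/47 ≈ 1.8168e+11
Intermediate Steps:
S(T, L) = L*T
r(M, I) = -34/47 (r(M, I) = (-3*(-10) - 64)/(183 - 136) = (30 - 64)/47 = -34*1/47 = -34/47)
(-371469 + r(-535, -221 - 141))*(10593 - 499690) = (-371469 - 34/47)*(10593 - 499690) = -17459077/47*(-489097) = 8539182183469/47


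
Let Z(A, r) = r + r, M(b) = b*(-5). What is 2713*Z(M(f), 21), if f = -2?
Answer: 113946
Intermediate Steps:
M(b) = -5*b
Z(A, r) = 2*r
2713*Z(M(f), 21) = 2713*(2*21) = 2713*42 = 113946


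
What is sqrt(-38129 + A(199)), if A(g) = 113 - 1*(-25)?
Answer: I*sqrt(37991) ≈ 194.91*I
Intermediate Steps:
A(g) = 138 (A(g) = 113 + 25 = 138)
sqrt(-38129 + A(199)) = sqrt(-38129 + 138) = sqrt(-37991) = I*sqrt(37991)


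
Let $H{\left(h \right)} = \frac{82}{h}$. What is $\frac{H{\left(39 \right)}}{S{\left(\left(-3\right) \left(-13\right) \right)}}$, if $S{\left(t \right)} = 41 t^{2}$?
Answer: $\frac{2}{59319} \approx 3.3716 \cdot 10^{-5}$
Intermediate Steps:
$\frac{H{\left(39 \right)}}{S{\left(\left(-3\right) \left(-13\right) \right)}} = \frac{82 \cdot \frac{1}{39}}{41 \left(\left(-3\right) \left(-13\right)\right)^{2}} = \frac{82 \cdot \frac{1}{39}}{41 \cdot 39^{2}} = \frac{82}{39 \cdot 41 \cdot 1521} = \frac{82}{39 \cdot 62361} = \frac{82}{39} \cdot \frac{1}{62361} = \frac{2}{59319}$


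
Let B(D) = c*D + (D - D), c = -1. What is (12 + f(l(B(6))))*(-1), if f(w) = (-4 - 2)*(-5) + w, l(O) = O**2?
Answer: -78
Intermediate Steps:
B(D) = -D (B(D) = -D + (D - D) = -D + 0 = -D)
f(w) = 30 + w (f(w) = -6*(-5) + w = 30 + w)
(12 + f(l(B(6))))*(-1) = (12 + (30 + (-1*6)**2))*(-1) = (12 + (30 + (-6)**2))*(-1) = (12 + (30 + 36))*(-1) = (12 + 66)*(-1) = 78*(-1) = -78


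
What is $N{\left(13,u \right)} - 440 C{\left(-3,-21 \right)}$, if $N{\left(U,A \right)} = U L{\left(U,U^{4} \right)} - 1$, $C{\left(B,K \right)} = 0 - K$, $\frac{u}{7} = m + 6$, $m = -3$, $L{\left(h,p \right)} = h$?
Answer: $-9072$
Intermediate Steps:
$u = 21$ ($u = 7 \left(-3 + 6\right) = 7 \cdot 3 = 21$)
$C{\left(B,K \right)} = - K$
$N{\left(U,A \right)} = -1 + U^{2}$ ($N{\left(U,A \right)} = U U - 1 = U^{2} - 1 = -1 + U^{2}$)
$N{\left(13,u \right)} - 440 C{\left(-3,-21 \right)} = \left(-1 + 13^{2}\right) - 440 \left(\left(-1\right) \left(-21\right)\right) = \left(-1 + 169\right) - 9240 = 168 - 9240 = -9072$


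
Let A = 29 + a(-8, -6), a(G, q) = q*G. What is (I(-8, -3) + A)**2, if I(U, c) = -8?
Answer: 4761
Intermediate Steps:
a(G, q) = G*q
A = 77 (A = 29 - 8*(-6) = 29 + 48 = 77)
(I(-8, -3) + A)**2 = (-8 + 77)**2 = 69**2 = 4761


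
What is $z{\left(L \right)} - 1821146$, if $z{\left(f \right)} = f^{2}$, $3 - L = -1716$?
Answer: $1133815$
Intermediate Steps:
$L = 1719$ ($L = 3 - -1716 = 3 + 1716 = 1719$)
$z{\left(L \right)} - 1821146 = 1719^{2} - 1821146 = 2954961 - 1821146 = 1133815$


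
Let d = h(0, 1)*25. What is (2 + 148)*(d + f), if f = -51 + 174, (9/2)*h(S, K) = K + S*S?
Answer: 57850/3 ≈ 19283.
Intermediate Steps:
h(S, K) = 2*K/9 + 2*S**2/9 (h(S, K) = 2*(K + S*S)/9 = 2*(K + S**2)/9 = 2*K/9 + 2*S**2/9)
f = 123
d = 50/9 (d = ((2/9)*1 + (2/9)*0**2)*25 = (2/9 + (2/9)*0)*25 = (2/9 + 0)*25 = (2/9)*25 = 50/9 ≈ 5.5556)
(2 + 148)*(d + f) = (2 + 148)*(50/9 + 123) = 150*(1157/9) = 57850/3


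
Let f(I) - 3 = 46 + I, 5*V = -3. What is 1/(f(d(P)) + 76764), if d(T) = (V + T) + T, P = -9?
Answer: 5/383972 ≈ 1.3022e-5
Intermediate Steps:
V = -⅗ (V = (⅕)*(-3) = -⅗ ≈ -0.60000)
d(T) = -⅗ + 2*T (d(T) = (-⅗ + T) + T = -⅗ + 2*T)
f(I) = 49 + I (f(I) = 3 + (46 + I) = 49 + I)
1/(f(d(P)) + 76764) = 1/((49 + (-⅗ + 2*(-9))) + 76764) = 1/((49 + (-⅗ - 18)) + 76764) = 1/((49 - 93/5) + 76764) = 1/(152/5 + 76764) = 1/(383972/5) = 5/383972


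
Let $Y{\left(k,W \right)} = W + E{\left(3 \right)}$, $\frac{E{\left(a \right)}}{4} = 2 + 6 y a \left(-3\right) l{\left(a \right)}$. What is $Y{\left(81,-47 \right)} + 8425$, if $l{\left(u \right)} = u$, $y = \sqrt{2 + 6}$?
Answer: $8386 - 1296 \sqrt{2} \approx 6553.2$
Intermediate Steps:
$y = 2 \sqrt{2}$ ($y = \sqrt{8} = 2 \sqrt{2} \approx 2.8284$)
$E{\left(a \right)} = 8 - 144 \sqrt{2} a^{2}$ ($E{\left(a \right)} = 4 \left(2 + 6 \cdot 2 \sqrt{2} a \left(-3\right) a\right) = 4 \left(2 + 6 \cdot 2 \sqrt{2} \left(- 3 a\right) a\right) = 4 \left(2 + 6 - 6 a \sqrt{2} a\right) = 4 \left(2 + 6 \left(- 6 \sqrt{2} a^{2}\right)\right) = 4 \left(2 - 36 \sqrt{2} a^{2}\right) = 8 - 144 \sqrt{2} a^{2}$)
$Y{\left(k,W \right)} = 8 + W - 1296 \sqrt{2}$ ($Y{\left(k,W \right)} = W + \left(8 - 144 \sqrt{2} \cdot 3^{2}\right) = W + \left(8 - 144 \sqrt{2} \cdot 9\right) = W + \left(8 - 1296 \sqrt{2}\right) = 8 + W - 1296 \sqrt{2}$)
$Y{\left(81,-47 \right)} + 8425 = \left(8 - 47 - 1296 \sqrt{2}\right) + 8425 = \left(-39 - 1296 \sqrt{2}\right) + 8425 = 8386 - 1296 \sqrt{2}$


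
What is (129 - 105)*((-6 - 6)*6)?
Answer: -1728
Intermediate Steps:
(129 - 105)*((-6 - 6)*6) = 24*(-12*6) = 24*(-72) = -1728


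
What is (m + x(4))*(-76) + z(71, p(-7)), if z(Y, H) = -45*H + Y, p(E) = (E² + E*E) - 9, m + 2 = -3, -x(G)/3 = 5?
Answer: -2414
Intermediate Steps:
x(G) = -15 (x(G) = -3*5 = -15)
m = -5 (m = -2 - 3 = -5)
p(E) = -9 + 2*E² (p(E) = (E² + E²) - 9 = 2*E² - 9 = -9 + 2*E²)
z(Y, H) = Y - 45*H
(m + x(4))*(-76) + z(71, p(-7)) = (-5 - 15)*(-76) + (71 - 45*(-9 + 2*(-7)²)) = -20*(-76) + (71 - 45*(-9 + 2*49)) = 1520 + (71 - 45*(-9 + 98)) = 1520 + (71 - 45*89) = 1520 + (71 - 4005) = 1520 - 3934 = -2414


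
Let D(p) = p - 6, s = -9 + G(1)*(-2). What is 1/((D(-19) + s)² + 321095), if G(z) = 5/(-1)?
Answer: 1/321671 ≈ 3.1088e-6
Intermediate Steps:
G(z) = -5 (G(z) = 5*(-1) = -5)
s = 1 (s = -9 - 5*(-2) = -9 + 10 = 1)
D(p) = -6 + p
1/((D(-19) + s)² + 321095) = 1/(((-6 - 19) + 1)² + 321095) = 1/((-25 + 1)² + 321095) = 1/((-24)² + 321095) = 1/(576 + 321095) = 1/321671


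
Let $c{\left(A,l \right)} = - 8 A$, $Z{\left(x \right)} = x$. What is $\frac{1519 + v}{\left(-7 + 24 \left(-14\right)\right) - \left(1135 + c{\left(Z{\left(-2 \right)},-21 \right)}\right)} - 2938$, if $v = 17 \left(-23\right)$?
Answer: $- \frac{731750}{249} \approx -2938.8$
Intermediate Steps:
$v = -391$
$\frac{1519 + v}{\left(-7 + 24 \left(-14\right)\right) - \left(1135 + c{\left(Z{\left(-2 \right)},-21 \right)}\right)} - 2938 = \frac{1519 - 391}{\left(-7 + 24 \left(-14\right)\right) - \left(1135 - -16\right)} - 2938 = \frac{1128}{\left(-7 - 336\right) - 1151} - 2938 = \frac{1128}{-343 - 1151} - 2938 = \frac{1128}{-1494} - 2938 = 1128 \left(- \frac{1}{1494}\right) - 2938 = - \frac{188}{249} - 2938 = - \frac{731750}{249}$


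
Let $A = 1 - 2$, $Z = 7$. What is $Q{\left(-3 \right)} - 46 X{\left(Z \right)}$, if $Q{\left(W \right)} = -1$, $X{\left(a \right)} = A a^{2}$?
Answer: $2253$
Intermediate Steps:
$A = -1$
$X{\left(a \right)} = - a^{2}$
$Q{\left(-3 \right)} - 46 X{\left(Z \right)} = -1 - 46 \left(- 7^{2}\right) = -1 - 46 \left(\left(-1\right) 49\right) = -1 - -2254 = -1 + 2254 = 2253$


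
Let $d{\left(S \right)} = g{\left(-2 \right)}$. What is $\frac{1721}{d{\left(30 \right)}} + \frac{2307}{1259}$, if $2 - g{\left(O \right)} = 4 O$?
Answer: $\frac{2189809}{12590} \approx 173.93$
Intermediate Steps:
$g{\left(O \right)} = 2 - 4 O$
$d{\left(S \right)} = 10$ ($d{\left(S \right)} = 2 - -8 = 2 + 8 = 10$)
$\frac{1721}{d{\left(30 \right)}} + \frac{2307}{1259} = \frac{1721}{10} + \frac{2307}{1259} = \frac{2189809}{12590}$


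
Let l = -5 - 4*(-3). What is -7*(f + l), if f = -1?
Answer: -42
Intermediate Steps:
l = 7 (l = -5 + 12 = 7)
-7*(f + l) = -7*(-1 + 7) = -7*6 = -42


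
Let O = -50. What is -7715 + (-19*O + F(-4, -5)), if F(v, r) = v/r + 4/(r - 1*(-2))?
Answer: -101483/15 ≈ -6765.5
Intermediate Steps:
F(v, r) = 4/(2 + r) + v/r (F(v, r) = v/r + 4/(r + 2) = v/r + 4/(2 + r) = 4/(2 + r) + v/r)
-7715 + (-19*O + F(-4, -5)) = -7715 + (-19*(-50) + (2*(-4) + 4*(-5) - 5*(-4))/((-5)*(2 - 5))) = -7715 + (950 - ⅕*(-8 - 20 + 20)/(-3)) = -7715 + (950 - ⅕*(-⅓)*(-8)) = -7715 + (950 - 8/15) = -7715 + 14242/15 = -101483/15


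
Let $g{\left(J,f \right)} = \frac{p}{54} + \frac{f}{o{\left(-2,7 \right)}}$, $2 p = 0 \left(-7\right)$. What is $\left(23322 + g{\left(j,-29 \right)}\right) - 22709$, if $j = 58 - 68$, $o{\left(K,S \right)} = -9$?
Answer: $\frac{5546}{9} \approx 616.22$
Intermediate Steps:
$j = -10$
$p = 0$ ($p = \frac{0 \left(-7\right)}{2} = \frac{1}{2} \cdot 0 = 0$)
$g{\left(J,f \right)} = - \frac{f}{9}$ ($g{\left(J,f \right)} = \frac{0}{54} + \frac{f}{-9} = 0 \cdot \frac{1}{54} + f \left(- \frac{1}{9}\right) = 0 - \frac{f}{9} = - \frac{f}{9}$)
$\left(23322 + g{\left(j,-29 \right)}\right) - 22709 = \left(23322 - - \frac{29}{9}\right) - 22709 = \left(23322 + \frac{29}{9}\right) - 22709 = \frac{209927}{9} - 22709 = \frac{5546}{9}$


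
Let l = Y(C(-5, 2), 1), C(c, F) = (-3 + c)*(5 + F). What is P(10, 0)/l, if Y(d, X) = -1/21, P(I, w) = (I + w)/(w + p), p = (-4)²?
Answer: -105/8 ≈ -13.125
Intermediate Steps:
p = 16
P(I, w) = (I + w)/(16 + w) (P(I, w) = (I + w)/(w + 16) = (I + w)/(16 + w))
Y(d, X) = -1/21 (Y(d, X) = -1*1/21 = -1/21)
l = -1/21 ≈ -0.047619
P(10, 0)/l = ((10 + 0)/(16 + 0))/(-1/21) = (10/16)*(-21) = ((1/16)*10)*(-21) = (5/8)*(-21) = -105/8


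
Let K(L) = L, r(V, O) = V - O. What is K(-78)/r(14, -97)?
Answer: -26/37 ≈ -0.70270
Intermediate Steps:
K(-78)/r(14, -97) = -78/(14 - 1*(-97)) = -78/(14 + 97) = -78/111 = -78*1/111 = -26/37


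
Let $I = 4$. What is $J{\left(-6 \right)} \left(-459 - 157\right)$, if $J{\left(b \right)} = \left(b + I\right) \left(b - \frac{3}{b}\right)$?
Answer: $-6776$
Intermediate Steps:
$J{\left(b \right)} = \left(4 + b\right) \left(b - \frac{3}{b}\right)$ ($J{\left(b \right)} = \left(b + 4\right) \left(b - \frac{3}{b}\right) = \left(4 + b\right) \left(b - \frac{3}{b}\right)$)
$J{\left(-6 \right)} \left(-459 - 157\right) = \left(-3 + \left(-6\right)^{2} - \frac{12}{-6} + 4 \left(-6\right)\right) \left(-459 - 157\right) = \left(-3 + 36 - -2 - 24\right) \left(-616\right) = \left(-3 + 36 + 2 - 24\right) \left(-616\right) = 11 \left(-616\right) = -6776$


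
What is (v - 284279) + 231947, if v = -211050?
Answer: -263382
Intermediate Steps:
(v - 284279) + 231947 = (-211050 - 284279) + 231947 = -495329 + 231947 = -263382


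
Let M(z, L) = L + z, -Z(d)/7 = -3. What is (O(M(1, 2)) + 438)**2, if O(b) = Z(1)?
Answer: 210681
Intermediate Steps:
Z(d) = 21 (Z(d) = -7*(-3) = 21)
O(b) = 21
(O(M(1, 2)) + 438)**2 = (21 + 438)**2 = 459**2 = 210681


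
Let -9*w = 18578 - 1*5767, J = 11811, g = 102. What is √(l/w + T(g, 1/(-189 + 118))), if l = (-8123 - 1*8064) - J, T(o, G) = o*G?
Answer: 40*√9427807065/909581 ≈ 4.2700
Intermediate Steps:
T(o, G) = G*o
l = -27998 (l = (-8123 - 1*8064) - 1*11811 = (-8123 - 8064) - 11811 = -16187 - 11811 = -27998)
w = -12811/9 (w = -(18578 - 1*5767)/9 = -(18578 - 5767)/9 = -⅑*12811 = -12811/9 ≈ -1423.4)
√(l/w + T(g, 1/(-189 + 118))) = √(-27998/(-12811/9) + 102/(-189 + 118)) = √(-27998*(-9/12811) + 102/(-71)) = √(251982/12811 - 1/71*102) = √(251982/12811 - 102/71) = √(16584000/909581) = 40*√9427807065/909581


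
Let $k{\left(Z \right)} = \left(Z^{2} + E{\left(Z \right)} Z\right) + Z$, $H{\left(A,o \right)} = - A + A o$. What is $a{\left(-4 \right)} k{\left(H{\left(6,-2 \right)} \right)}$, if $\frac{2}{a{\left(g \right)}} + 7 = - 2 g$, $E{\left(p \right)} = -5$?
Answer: $792$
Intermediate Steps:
$a{\left(g \right)} = \frac{2}{-7 - 2 g}$
$k{\left(Z \right)} = Z^{2} - 4 Z$ ($k{\left(Z \right)} = \left(Z^{2} - 5 Z\right) + Z = Z^{2} - 4 Z$)
$a{\left(-4 \right)} k{\left(H{\left(6,-2 \right)} \right)} = - \frac{2}{7 + 2 \left(-4\right)} 6 \left(-1 - 2\right) \left(-4 + 6 \left(-1 - 2\right)\right) = - \frac{2}{7 - 8} \cdot 6 \left(-3\right) \left(-4 + 6 \left(-3\right)\right) = - \frac{2}{-1} \left(- 18 \left(-4 - 18\right)\right) = \left(-2\right) \left(-1\right) \left(\left(-18\right) \left(-22\right)\right) = 2 \cdot 396 = 792$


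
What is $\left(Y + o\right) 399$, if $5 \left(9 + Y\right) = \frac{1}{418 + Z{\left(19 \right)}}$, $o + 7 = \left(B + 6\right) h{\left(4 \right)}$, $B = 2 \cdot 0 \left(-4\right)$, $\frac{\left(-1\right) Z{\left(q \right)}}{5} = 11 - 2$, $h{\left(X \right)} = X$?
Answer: $\frac{5953479}{1865} \approx 3192.2$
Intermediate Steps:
$Z{\left(q \right)} = -45$ ($Z{\left(q \right)} = - 5 \left(11 - 2\right) = \left(-5\right) 9 = -45$)
$B = 0$ ($B = 0 \left(-4\right) = 0$)
$o = 17$ ($o = -7 + \left(0 + 6\right) 4 = -7 + 6 \cdot 4 = -7 + 24 = 17$)
$Y = - \frac{16784}{1865}$ ($Y = -9 + \frac{1}{5 \left(418 - 45\right)} = -9 + \frac{1}{5 \cdot 373} = -9 + \frac{1}{5} \cdot \frac{1}{373} = -9 + \frac{1}{1865} = - \frac{16784}{1865} \approx -8.9995$)
$\left(Y + o\right) 399 = \left(- \frac{16784}{1865} + 17\right) 399 = \frac{14921}{1865} \cdot 399 = \frac{5953479}{1865}$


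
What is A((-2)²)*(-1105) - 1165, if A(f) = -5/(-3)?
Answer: -9020/3 ≈ -3006.7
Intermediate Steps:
A(f) = 5/3 (A(f) = -5*(-⅓) = 5/3)
A((-2)²)*(-1105) - 1165 = (5/3)*(-1105) - 1165 = -5525/3 - 1165 = -9020/3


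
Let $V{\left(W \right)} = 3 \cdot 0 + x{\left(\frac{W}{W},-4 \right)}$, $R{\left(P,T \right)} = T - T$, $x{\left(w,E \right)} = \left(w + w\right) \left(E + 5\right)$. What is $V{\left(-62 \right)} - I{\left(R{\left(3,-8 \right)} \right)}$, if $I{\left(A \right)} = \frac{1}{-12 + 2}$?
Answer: $\frac{21}{10} \approx 2.1$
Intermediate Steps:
$x{\left(w,E \right)} = 2 w \left(5 + E\right)$
$R{\left(P,T \right)} = 0$
$V{\left(W \right)} = 2$ ($V{\left(W \right)} = 3 \cdot 0 + 2 \frac{W}{W} \left(5 - 4\right) = 0 + 2 \cdot 1 \cdot 1 = 0 + 2 = 2$)
$I{\left(A \right)} = - \frac{1}{10}$ ($I{\left(A \right)} = \frac{1}{-10} = - \frac{1}{10}$)
$V{\left(-62 \right)} - I{\left(R{\left(3,-8 \right)} \right)} = 2 - - \frac{1}{10} = 2 + \frac{1}{10} = \frac{21}{10}$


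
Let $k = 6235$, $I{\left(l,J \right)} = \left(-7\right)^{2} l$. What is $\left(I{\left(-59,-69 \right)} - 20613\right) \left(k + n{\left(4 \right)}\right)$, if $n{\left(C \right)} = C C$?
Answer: $-146923504$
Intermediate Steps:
$I{\left(l,J \right)} = 49 l$
$n{\left(C \right)} = C^{2}$
$\left(I{\left(-59,-69 \right)} - 20613\right) \left(k + n{\left(4 \right)}\right) = \left(49 \left(-59\right) - 20613\right) \left(6235 + 4^{2}\right) = \left(-2891 - 20613\right) \left(6235 + 16\right) = \left(-23504\right) 6251 = -146923504$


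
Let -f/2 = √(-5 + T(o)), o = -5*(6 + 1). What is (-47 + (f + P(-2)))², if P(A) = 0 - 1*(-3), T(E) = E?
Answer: 1776 + 352*I*√10 ≈ 1776.0 + 1113.1*I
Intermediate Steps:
o = -35 (o = -5*7 = -35)
P(A) = 3 (P(A) = 0 + 3 = 3)
f = -4*I*√10 (f = -2*√(-5 - 35) = -4*I*√10 ≈ -12.649*I)
(-47 + (f + P(-2)))² = (-47 + (-4*I*√10 + 3))² = (-47 + (3 - 4*I*√10))² = (-44 - 4*I*√10)²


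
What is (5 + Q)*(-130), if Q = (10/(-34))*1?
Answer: -10400/17 ≈ -611.76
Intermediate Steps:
Q = -5/17 (Q = (10*(-1/34))*1 = -5/17*1 = -5/17 ≈ -0.29412)
(5 + Q)*(-130) = (5 - 5/17)*(-130) = (80/17)*(-130) = -10400/17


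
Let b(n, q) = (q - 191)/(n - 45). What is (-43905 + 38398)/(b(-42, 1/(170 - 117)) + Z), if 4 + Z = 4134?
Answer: -8464259/6351184 ≈ -1.3327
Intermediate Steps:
Z = 4130 (Z = -4 + 4134 = 4130)
b(n, q) = (-191 + q)/(-45 + n)
(-43905 + 38398)/(b(-42, 1/(170 - 117)) + Z) = (-43905 + 38398)/((-191 + 1/(170 - 117))/(-45 - 42) + 4130) = -5507/((-191 + 1/53)/(-87) + 4130) = -5507/(-(-191 + 1/53)/87 + 4130) = -5507/(-1/87*(-10122/53) + 4130) = -5507/(3374/1537 + 4130) = -5507/6351184/1537 = -5507*1537/6351184 = -8464259/6351184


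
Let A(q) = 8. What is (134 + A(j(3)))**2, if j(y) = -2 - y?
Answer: 20164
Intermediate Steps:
(134 + A(j(3)))**2 = (134 + 8)**2 = 142**2 = 20164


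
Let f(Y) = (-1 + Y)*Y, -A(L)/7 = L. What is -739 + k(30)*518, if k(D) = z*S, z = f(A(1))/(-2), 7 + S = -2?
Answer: 129797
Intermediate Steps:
A(L) = -7*L
S = -9 (S = -7 - 2 = -9)
f(Y) = Y*(-1 + Y)
z = -28 (z = ((-7*1)*(-1 - 7*1))/(-2) = -7*(-1 - 7)*(-½) = -7*(-8)*(-½) = 56*(-½) = -28)
k(D) = 252 (k(D) = -28*(-9) = 252)
-739 + k(30)*518 = -739 + 252*518 = -739 + 130536 = 129797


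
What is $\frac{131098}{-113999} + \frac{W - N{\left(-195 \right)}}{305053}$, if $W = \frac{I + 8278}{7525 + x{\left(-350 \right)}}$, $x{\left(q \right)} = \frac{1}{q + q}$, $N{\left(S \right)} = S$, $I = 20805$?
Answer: $- \frac{210537551416407211}{183181159592585553} \approx -1.1493$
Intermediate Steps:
$x{\left(q \right)} = \frac{1}{2 q}$
$W = \frac{20358100}{5267499}$ ($W = \frac{20805 + 8278}{7525 + \frac{1}{2 \left(-350\right)}} = \frac{29083}{7525 + \frac{1}{2} \left(- \frac{1}{350}\right)} = \frac{29083}{7525 - \frac{1}{700}} = \frac{29083}{\frac{5267499}{700}} = 29083 \cdot \frac{700}{5267499} = \frac{20358100}{5267499} \approx 3.8649$)
$\frac{131098}{-113999} + \frac{W - N{\left(-195 \right)}}{305053} = \frac{131098}{-113999} + \frac{\frac{20358100}{5267499} - -195}{305053} = 131098 \left(- \frac{1}{113999}\right) + \left(\frac{20358100}{5267499} + 195\right) \frac{1}{305053} = - \frac{131098}{113999} + \frac{1047520405}{5267499} \cdot \frac{1}{305053} = - \frac{131098}{113999} + \frac{1047520405}{1606866372447} = - \frac{210537551416407211}{183181159592585553}$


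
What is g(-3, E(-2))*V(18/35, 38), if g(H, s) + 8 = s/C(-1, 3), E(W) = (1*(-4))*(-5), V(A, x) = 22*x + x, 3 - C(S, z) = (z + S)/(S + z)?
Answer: 1748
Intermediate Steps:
C(S, z) = 2 (C(S, z) = 3 - (z + S)/(S + z) = 3 - (S + z)/(S + z) = 3 - 1*1 = 3 - 1 = 2)
V(A, x) = 23*x
E(W) = 20 (E(W) = -4*(-5) = 20)
g(H, s) = -8 + s/2
g(-3, E(-2))*V(18/35, 38) = (-8 + (½)*20)*(23*38) = (-8 + 10)*874 = 2*874 = 1748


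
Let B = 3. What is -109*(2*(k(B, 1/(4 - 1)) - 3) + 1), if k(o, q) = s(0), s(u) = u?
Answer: 545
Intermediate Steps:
k(o, q) = 0
-109*(2*(k(B, 1/(4 - 1)) - 3) + 1) = -109*(2*(0 - 3) + 1) = -109*(2*(-3) + 1) = -109*(-6 + 1) = -109*(-5) = 545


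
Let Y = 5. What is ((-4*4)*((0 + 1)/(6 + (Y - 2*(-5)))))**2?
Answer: 256/441 ≈ 0.58050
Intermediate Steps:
((-4*4)*((0 + 1)/(6 + (Y - 2*(-5)))))**2 = ((-4*4)*((0 + 1)/(6 + (5 - 2*(-5)))))**2 = (-16/(6 + (5 + 10)))**2 = (-16/(6 + 15))**2 = (-16/21)**2 = 256/441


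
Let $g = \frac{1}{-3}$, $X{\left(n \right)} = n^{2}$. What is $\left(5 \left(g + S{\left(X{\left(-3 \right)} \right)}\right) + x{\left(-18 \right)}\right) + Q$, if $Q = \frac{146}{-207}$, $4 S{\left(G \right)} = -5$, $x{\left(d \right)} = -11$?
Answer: $- \frac{16247}{828} \approx -19.622$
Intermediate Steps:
$S{\left(G \right)} = - \frac{5}{4}$ ($S{\left(G \right)} = \frac{1}{4} \left(-5\right) = - \frac{5}{4}$)
$Q = - \frac{146}{207}$ ($Q = 146 \left(- \frac{1}{207}\right) = - \frac{146}{207} \approx -0.70531$)
$g = - \frac{1}{3} \approx -0.33333$
$\left(5 \left(g + S{\left(X{\left(-3 \right)} \right)}\right) + x{\left(-18 \right)}\right) + Q = \left(5 \left(- \frac{1}{3} - \frac{5}{4}\right) - 11\right) - \frac{146}{207} = \left(5 \left(- \frac{19}{12}\right) - 11\right) - \frac{146}{207} = \left(- \frac{95}{12} - 11\right) - \frac{146}{207} = - \frac{227}{12} - \frac{146}{207} = - \frac{16247}{828}$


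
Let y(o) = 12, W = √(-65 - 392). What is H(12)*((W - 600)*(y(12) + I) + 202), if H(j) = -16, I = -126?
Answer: -1097632 + 1824*I*√457 ≈ -1.0976e+6 + 38993.0*I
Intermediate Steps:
W = I*√457 (W = √(-457) = I*√457 ≈ 21.378*I)
H(12)*((W - 600)*(y(12) + I) + 202) = -16*((I*√457 - 600)*(12 - 126) + 202) = -16*((-600 + I*√457)*(-114) + 202) = -16*((68400 - 114*I*√457) + 202) = -16*(68602 - 114*I*√457) = -1097632 + 1824*I*√457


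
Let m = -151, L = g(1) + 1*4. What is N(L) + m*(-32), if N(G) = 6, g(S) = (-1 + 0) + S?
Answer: 4838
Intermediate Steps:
g(S) = -1 + S
L = 4 (L = (-1 + 1) + 1*4 = 0 + 4 = 4)
N(L) + m*(-32) = 6 - 151*(-32) = 6 + 4832 = 4838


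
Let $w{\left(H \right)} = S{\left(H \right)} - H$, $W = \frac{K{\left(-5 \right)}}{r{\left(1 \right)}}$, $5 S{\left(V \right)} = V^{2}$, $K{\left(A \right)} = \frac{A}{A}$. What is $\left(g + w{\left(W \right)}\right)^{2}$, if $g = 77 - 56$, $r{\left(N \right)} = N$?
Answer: $\frac{10201}{25} \approx 408.04$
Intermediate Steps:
$K{\left(A \right)} = 1$
$S{\left(V \right)} = \frac{V^{2}}{5}$
$W = 1$ ($W = 1 \cdot 1^{-1} = 1 \cdot 1 = 1$)
$w{\left(H \right)} = - H + \frac{H^{2}}{5}$ ($w{\left(H \right)} = \frac{H^{2}}{5} - H = - H + \frac{H^{2}}{5}$)
$g = 21$
$\left(g + w{\left(W \right)}\right)^{2} = \left(21 + \frac{1}{5} \cdot 1 \left(-5 + 1\right)\right)^{2} = \left(21 + \frac{1}{5} \cdot 1 \left(-4\right)\right)^{2} = \left(21 - \frac{4}{5}\right)^{2} = \left(\frac{101}{5}\right)^{2} = \frac{10201}{25}$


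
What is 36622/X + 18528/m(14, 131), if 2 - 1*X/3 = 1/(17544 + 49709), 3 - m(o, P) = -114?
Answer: 32848914638/5245695 ≈ 6262.1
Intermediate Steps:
m(o, P) = 117 (m(o, P) = 3 - 1*(-114) = 3 + 114 = 117)
X = 403515/67253 (X = 6 - 3/(17544 + 49709) = 6 - 3/67253 = 403515/67253 ≈ 6.0000)
36622/X + 18528/m(14, 131) = 36622/(403515/67253) + 18528/117 = 36622*(67253/403515) + 18528*(1/117) = 2462939366/403515 + 6176/39 = 32848914638/5245695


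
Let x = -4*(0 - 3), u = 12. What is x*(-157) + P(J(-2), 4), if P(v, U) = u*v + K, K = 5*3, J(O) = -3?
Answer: -1905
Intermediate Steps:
K = 15
x = 12 (x = -4*(-3) = 12)
P(v, U) = 15 + 12*v (P(v, U) = 12*v + 15 = 15 + 12*v)
x*(-157) + P(J(-2), 4) = 12*(-157) + (15 + 12*(-3)) = -1884 + (15 - 36) = -1884 - 21 = -1905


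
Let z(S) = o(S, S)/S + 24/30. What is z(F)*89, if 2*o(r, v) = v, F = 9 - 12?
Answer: 1157/10 ≈ 115.70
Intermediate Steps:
F = -3
o(r, v) = v/2
z(S) = 13/10 (z(S) = (S/2)/S + 24/30 = 1/2 + 24*(1/30) = 1/2 + 4/5 = 13/10)
z(F)*89 = (13/10)*89 = 1157/10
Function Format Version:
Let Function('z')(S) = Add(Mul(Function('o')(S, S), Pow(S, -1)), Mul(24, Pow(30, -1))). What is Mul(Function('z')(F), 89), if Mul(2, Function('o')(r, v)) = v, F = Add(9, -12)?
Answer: Rational(1157, 10) ≈ 115.70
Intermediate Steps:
F = -3
Function('o')(r, v) = Mul(Rational(1, 2), v)
Function('z')(S) = Rational(13, 10) (Function('z')(S) = Add(Mul(Mul(Rational(1, 2), S), Pow(S, -1)), Mul(24, Pow(30, -1))) = Add(Rational(1, 2), Mul(24, Rational(1, 30))) = Add(Rational(1, 2), Rational(4, 5)) = Rational(13, 10))
Mul(Function('z')(F), 89) = Mul(Rational(13, 10), 89) = Rational(1157, 10)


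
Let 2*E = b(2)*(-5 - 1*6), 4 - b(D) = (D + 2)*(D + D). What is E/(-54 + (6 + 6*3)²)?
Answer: 11/87 ≈ 0.12644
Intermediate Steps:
b(D) = 4 - 2*D*(2 + D) (b(D) = 4 - (D + 2)*(D + D) = 4 - (2 + D)*2*D = 4 - 2*D*(2 + D))
E = 66 (E = ((4 - 4*2 - 2*2²)*(-5 - 1*6))/2 = ((4 - 8 - 2*4)*(-5 - 6))/2 = ((4 - 8 - 8)*(-11))/2 = (-12*(-11))/2 = (½)*132 = 66)
E/(-54 + (6 + 6*3)²) = 66/(-54 + (6 + 6*3)²) = 66/(-54 + (6 + 18)²) = 66/(-54 + 24²) = 66/(-54 + 576) = 66/522 = 66*(1/522) = 11/87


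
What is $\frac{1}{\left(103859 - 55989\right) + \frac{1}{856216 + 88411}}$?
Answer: $\frac{944627}{45219294491} \approx 2.089 \cdot 10^{-5}$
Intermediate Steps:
$\frac{1}{\left(103859 - 55989\right) + \frac{1}{856216 + 88411}} = \frac{1}{\left(103859 - 55989\right) + \frac{1}{944627}} = \frac{1}{47870 + \frac{1}{944627}} = \frac{1}{\frac{45219294491}{944627}} = \frac{944627}{45219294491}$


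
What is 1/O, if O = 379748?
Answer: 1/379748 ≈ 2.6333e-6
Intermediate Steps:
1/O = 1/379748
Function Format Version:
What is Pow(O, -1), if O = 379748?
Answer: Rational(1, 379748) ≈ 2.6333e-6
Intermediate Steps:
Pow(O, -1) = Pow(379748, -1) = Rational(1, 379748)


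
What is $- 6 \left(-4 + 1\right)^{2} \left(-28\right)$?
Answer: $1512$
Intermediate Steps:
$- 6 \left(-4 + 1\right)^{2} \left(-28\right) = - 6 \left(-3\right)^{2} \left(-28\right) = \left(-6\right) 9 \left(-28\right) = \left(-54\right) \left(-28\right) = 1512$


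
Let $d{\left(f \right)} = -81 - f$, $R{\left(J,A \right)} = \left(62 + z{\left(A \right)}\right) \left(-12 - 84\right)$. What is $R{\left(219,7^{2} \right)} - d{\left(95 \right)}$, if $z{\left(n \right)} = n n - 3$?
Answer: $-235984$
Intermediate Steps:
$z{\left(n \right)} = -3 + n^{2}$ ($z{\left(n \right)} = n^{2} - 3 = -3 + n^{2}$)
$R{\left(J,A \right)} = -5664 - 96 A^{2}$ ($R{\left(J,A \right)} = \left(62 + \left(-3 + A^{2}\right)\right) \left(-12 - 84\right) = \left(59 + A^{2}\right) \left(-96\right) = -5664 - 96 A^{2}$)
$R{\left(219,7^{2} \right)} - d{\left(95 \right)} = \left(-5664 - 96 \left(7^{2}\right)^{2}\right) - \left(-81 - 95\right) = \left(-5664 - 96 \cdot 49^{2}\right) - \left(-81 - 95\right) = \left(-5664 - 230496\right) - -176 = \left(-5664 - 230496\right) + 176 = -236160 + 176 = -235984$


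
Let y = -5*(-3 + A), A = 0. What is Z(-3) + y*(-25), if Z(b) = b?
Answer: -378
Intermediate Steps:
y = 15 (y = -5*(-3 + 0) = -5*(-3) = 15)
Z(-3) + y*(-25) = -3 + 15*(-25) = -3 - 375 = -378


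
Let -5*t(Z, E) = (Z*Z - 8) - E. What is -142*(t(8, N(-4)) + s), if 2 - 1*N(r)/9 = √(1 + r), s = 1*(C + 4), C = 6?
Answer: -1704/5 + 1278*I*√3/5 ≈ -340.8 + 442.71*I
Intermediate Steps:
s = 10 (s = 1*(6 + 4) = 1*10 = 10)
N(r) = 18 - 9*√(1 + r)
t(Z, E) = 8/5 - Z²/5 + E/5 (t(Z, E) = -((Z*Z - 8) - E)/5 = -((Z² - 8) - E)/5 = -((-8 + Z²) - E)/5 = -(-8 + Z² - E)/5 = 8/5 - Z²/5 + E/5)
-142*(t(8, N(-4)) + s) = -142*((8/5 - ⅕*8² + (18 - 9*√(1 - 4))/5) + 10) = -142*((8/5 - ⅕*64 + (18 - 9*I*√3)/5) + 10) = -142*((8/5 - 64/5 + (18 - 9*I*√3)/5) + 10) = -142*((8/5 - 64/5 + (18/5 - 9*I*√3/5)) + 10) = -142*((-38/5 - 9*I*√3/5) + 10) = -142*(12/5 - 9*I*√3/5) = -1704/5 + 1278*I*√3/5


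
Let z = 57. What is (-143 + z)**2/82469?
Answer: 7396/82469 ≈ 0.089682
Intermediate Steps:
(-143 + z)**2/82469 = (-143 + 57)**2/82469 = (-86)**2*(1/82469) = 7396*(1/82469) = 7396/82469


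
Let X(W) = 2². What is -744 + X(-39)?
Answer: -740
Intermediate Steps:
X(W) = 4
-744 + X(-39) = -744 + 4 = -740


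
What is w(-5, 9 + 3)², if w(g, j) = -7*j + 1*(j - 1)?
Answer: 5329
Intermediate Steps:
w(g, j) = -1 - 6*j (w(g, j) = -7*j + 1*(-1 + j) = -7*j + (-1 + j) = -1 - 6*j)
w(-5, 9 + 3)² = (-1 - 6*(9 + 3))² = (-1 - 6*12)² = (-1 - 72)² = (-73)² = 5329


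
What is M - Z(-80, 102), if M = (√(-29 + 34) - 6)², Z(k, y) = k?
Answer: 121 - 12*√5 ≈ 94.167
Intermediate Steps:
M = (-6 + √5)² (M = (√5 - 6)² = (-6 + √5)² ≈ 14.167)
M - Z(-80, 102) = (6 - √5)² - 1*(-80) = (6 - √5)² + 80 = 80 + (6 - √5)²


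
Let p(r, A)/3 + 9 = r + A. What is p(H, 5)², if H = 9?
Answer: 225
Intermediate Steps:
p(r, A) = -27 + 3*A + 3*r (p(r, A) = -27 + 3*(r + A) = -27 + 3*(A + r) = -27 + (3*A + 3*r) = -27 + 3*A + 3*r)
p(H, 5)² = (-27 + 3*5 + 3*9)² = (-27 + 15 + 27)² = 15² = 225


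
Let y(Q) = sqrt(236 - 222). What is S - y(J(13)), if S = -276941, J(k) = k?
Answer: -276941 - sqrt(14) ≈ -2.7695e+5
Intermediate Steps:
y(Q) = sqrt(14)
S - y(J(13)) = -276941 - sqrt(14)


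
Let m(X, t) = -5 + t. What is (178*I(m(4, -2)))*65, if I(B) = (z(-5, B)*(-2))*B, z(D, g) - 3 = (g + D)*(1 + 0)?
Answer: -1457820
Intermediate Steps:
z(D, g) = 3 + D + g (z(D, g) = 3 + (g + D)*(1 + 0) = 3 + (D + g)*1 = 3 + (D + g) = 3 + D + g)
I(B) = B*(4 - 2*B) (I(B) = ((3 - 5 + B)*(-2))*B = ((-2 + B)*(-2))*B = (4 - 2*B)*B = B*(4 - 2*B))
(178*I(m(4, -2)))*65 = (178*(2*(-5 - 2)*(2 - (-5 - 2))))*65 = (178*(2*(-7)*(2 - 1*(-7))))*65 = (178*(2*(-7)*(2 + 7)))*65 = (178*(2*(-7)*9))*65 = (178*(-126))*65 = -22428*65 = -1457820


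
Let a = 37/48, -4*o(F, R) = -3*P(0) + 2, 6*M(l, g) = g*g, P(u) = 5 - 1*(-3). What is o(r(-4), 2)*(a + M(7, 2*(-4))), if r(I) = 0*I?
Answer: 2013/32 ≈ 62.906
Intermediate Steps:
P(u) = 8 (P(u) = 5 + 3 = 8)
M(l, g) = g²/6 (M(l, g) = (g*g)/6 = g²/6)
r(I) = 0
o(F, R) = 11/2 (o(F, R) = -(-3*8 + 2)/4 = -(-24 + 2)/4 = -¼*(-22) = 11/2)
a = 37/48 (a = 37*(1/48) = 37/48 ≈ 0.77083)
o(r(-4), 2)*(a + M(7, 2*(-4))) = 11*(37/48 + (2*(-4))²/6)/2 = 11*(37/48 + (⅙)*(-8)²)/2 = 11*(37/48 + (⅙)*64)/2 = 11*(37/48 + 32/3)/2 = (11/2)*(183/16) = 2013/32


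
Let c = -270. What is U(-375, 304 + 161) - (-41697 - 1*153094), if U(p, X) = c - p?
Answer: 194896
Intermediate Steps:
U(p, X) = -270 - p
U(-375, 304 + 161) - (-41697 - 1*153094) = (-270 - 1*(-375)) - (-41697 - 1*153094) = (-270 + 375) - (-41697 - 153094) = 105 - 1*(-194791) = 105 + 194791 = 194896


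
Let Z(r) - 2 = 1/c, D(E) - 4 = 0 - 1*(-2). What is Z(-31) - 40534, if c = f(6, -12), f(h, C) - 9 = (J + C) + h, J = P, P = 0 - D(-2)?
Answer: -121597/3 ≈ -40532.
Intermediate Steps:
D(E) = 6 (D(E) = 4 + (0 - 1*(-2)) = 4 + (0 + 2) = 4 + 2 = 6)
P = -6 (P = 0 - 1*6 = 0 - 6 = -6)
J = -6
f(h, C) = 3 + C + h (f(h, C) = 9 + ((-6 + C) + h) = 9 + (-6 + C + h) = 3 + C + h)
c = -3 (c = 3 - 12 + 6 = -3)
Z(r) = 5/3 (Z(r) = 2 + 1/(-3) = 2 - ⅓ = 5/3)
Z(-31) - 40534 = 5/3 - 40534 = -121597/3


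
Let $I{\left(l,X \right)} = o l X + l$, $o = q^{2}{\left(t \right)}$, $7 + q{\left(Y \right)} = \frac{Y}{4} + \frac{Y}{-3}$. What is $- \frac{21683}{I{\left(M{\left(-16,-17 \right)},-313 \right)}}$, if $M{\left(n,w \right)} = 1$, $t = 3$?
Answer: $\frac{346928}{263217} \approx 1.318$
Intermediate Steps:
$q{\left(Y \right)} = -7 - \frac{Y}{12}$ ($q{\left(Y \right)} = -7 + \left(\frac{Y}{4} + \frac{Y}{-3}\right) = -7 + \left(Y \frac{1}{4} + Y \left(- \frac{1}{3}\right)\right) = -7 + \left(\frac{Y}{4} - \frac{Y}{3}\right) = -7 - \frac{Y}{12}$)
$o = \frac{841}{16}$ ($o = \left(-7 - \frac{1}{4}\right)^{2} = \left(- \frac{29}{4}\right)^{2} = \frac{841}{16} \approx 52.563$)
$I{\left(l,X \right)} = l + \frac{841 X l}{16}$ ($I{\left(l,X \right)} = \frac{841 l}{16} X + l = \frac{841 X l}{16} + l = l + \frac{841 X l}{16}$)
$- \frac{21683}{I{\left(M{\left(-16,-17 \right)},-313 \right)}} = - \frac{21683}{\frac{1}{16} \cdot 1 \left(16 + 841 \left(-313\right)\right)} = - \frac{21683}{\frac{1}{16} \cdot 1 \left(16 - 263233\right)} = - \frac{21683}{\frac{1}{16} \cdot 1 \left(-263217\right)} = - \frac{21683}{- \frac{263217}{16}} = \left(-21683\right) \left(- \frac{16}{263217}\right) = \frac{346928}{263217}$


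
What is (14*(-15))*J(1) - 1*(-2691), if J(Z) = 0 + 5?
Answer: 1641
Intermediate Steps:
J(Z) = 5
(14*(-15))*J(1) - 1*(-2691) = (14*(-15))*5 - 1*(-2691) = -210*5 + 2691 = -1050 + 2691 = 1641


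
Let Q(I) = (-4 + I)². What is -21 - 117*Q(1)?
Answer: -1074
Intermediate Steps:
-21 - 117*Q(1) = -21 - 117*(-4 + 1)² = -21 - 117*(-3)² = -21 - 117*9 = -21 - 1053 = -1074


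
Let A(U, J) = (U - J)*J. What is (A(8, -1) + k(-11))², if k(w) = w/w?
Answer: 64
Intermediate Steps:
A(U, J) = J*(U - J)
k(w) = 1
(A(8, -1) + k(-11))² = (-(8 - 1*(-1)) + 1)² = (-(8 + 1) + 1)² = (-1*9 + 1)² = (-9 + 1)² = (-8)² = 64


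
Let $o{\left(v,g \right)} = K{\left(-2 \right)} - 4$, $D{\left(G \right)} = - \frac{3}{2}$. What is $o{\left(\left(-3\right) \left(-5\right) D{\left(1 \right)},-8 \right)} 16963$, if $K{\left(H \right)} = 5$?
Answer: $16963$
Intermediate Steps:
$D{\left(G \right)} = - \frac{3}{2}$ ($D{\left(G \right)} = \left(-3\right) \frac{1}{2} = - \frac{3}{2}$)
$o{\left(v,g \right)} = 1$ ($o{\left(v,g \right)} = 5 - 4 = 1$)
$o{\left(\left(-3\right) \left(-5\right) D{\left(1 \right)},-8 \right)} 16963 = 1 \cdot 16963 = 16963$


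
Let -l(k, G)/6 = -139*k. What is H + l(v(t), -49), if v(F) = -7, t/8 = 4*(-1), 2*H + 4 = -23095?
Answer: -34775/2 ≈ -17388.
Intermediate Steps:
H = -23099/2 (H = -2 + (½)*(-23095) = -2 - 23095/2 = -23099/2 ≈ -11550.)
t = -32 (t = 8*(4*(-1)) = 8*(-4) = -32)
l(k, G) = 834*k (l(k, G) = -(-834)*k = 834*k)
H + l(v(t), -49) = -23099/2 + 834*(-7) = -23099/2 - 5838 = -34775/2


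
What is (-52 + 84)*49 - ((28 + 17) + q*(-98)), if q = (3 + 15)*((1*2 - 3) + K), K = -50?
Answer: -88441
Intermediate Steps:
q = -918 (q = (3 + 15)*((1*2 - 3) - 50) = 18*((2 - 3) - 50) = 18*(-1 - 50) = 18*(-51) = -918)
(-52 + 84)*49 - ((28 + 17) + q*(-98)) = (-52 + 84)*49 - ((28 + 17) - 918*(-98)) = 32*49 - (45 + 89964) = 1568 - 1*90009 = 1568 - 90009 = -88441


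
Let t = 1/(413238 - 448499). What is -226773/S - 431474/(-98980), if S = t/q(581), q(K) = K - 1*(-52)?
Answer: 250499656084714747/49490 ≈ 5.0616e+12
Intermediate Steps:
t = -1/35261 (t = 1/(-35261) = -1/35261 ≈ -2.8360e-5)
q(K) = 52 + K (q(K) = K + 52 = 52 + K)
S = -1/22320213 (S = -1/(35261*(52 + 581)) = -1/35261/633 = -1/35261*1/633 = -1/22320213 ≈ -4.4802e-8)
-226773/S - 431474/(-98980) = -226773/(-1/22320213) - 431474/(-98980) = -226773*(-22320213) - 431474*(-1/98980) = 5061621662649 + 215737/49490 = 250499656084714747/49490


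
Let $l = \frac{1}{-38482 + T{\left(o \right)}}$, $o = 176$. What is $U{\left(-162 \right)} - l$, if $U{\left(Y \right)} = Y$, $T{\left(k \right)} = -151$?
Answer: $- \frac{6258545}{38633} \approx -162.0$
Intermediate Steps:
$l = - \frac{1}{38633}$ ($l = \frac{1}{-38482 - 151} = \frac{1}{-38633} = - \frac{1}{38633} \approx -2.5885 \cdot 10^{-5}$)
$U{\left(-162 \right)} - l = -162 - - \frac{1}{38633} = -162 + \frac{1}{38633} = - \frac{6258545}{38633}$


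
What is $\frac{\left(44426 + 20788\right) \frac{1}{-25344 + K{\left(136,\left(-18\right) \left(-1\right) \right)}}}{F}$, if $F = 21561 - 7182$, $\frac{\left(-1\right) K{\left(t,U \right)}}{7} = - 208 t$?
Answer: $\frac{10869}{413808448} \approx 2.6266 \cdot 10^{-5}$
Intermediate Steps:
$K{\left(t,U \right)} = 1456 t$ ($K{\left(t,U \right)} = - 7 \left(- 208 t\right) = 1456 t$)
$F = 14379$
$\frac{\left(44426 + 20788\right) \frac{1}{-25344 + K{\left(136,\left(-18\right) \left(-1\right) \right)}}}{F} = \frac{\left(44426 + 20788\right) \frac{1}{-25344 + 1456 \cdot 136}}{14379} = \frac{65214}{-25344 + 198016} \cdot \frac{1}{14379} = \frac{65214}{172672} \cdot \frac{1}{14379} = 65214 \cdot \frac{1}{172672} \cdot \frac{1}{14379} = \frac{32607}{86336} \cdot \frac{1}{14379} = \frac{10869}{413808448}$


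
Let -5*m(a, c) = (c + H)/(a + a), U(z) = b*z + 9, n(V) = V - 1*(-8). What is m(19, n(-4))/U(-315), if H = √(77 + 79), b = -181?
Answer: -1/2708640 - √39/5417280 ≈ -1.5220e-6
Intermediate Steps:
H = 2*√39 (H = √156 = 2*√39 ≈ 12.490)
n(V) = 8 + V (n(V) = V + 8 = 8 + V)
U(z) = 9 - 181*z (U(z) = -181*z + 9 = 9 - 181*z)
m(a, c) = -(c + 2*√39)/(10*a) (m(a, c) = -(c + 2*√39)/(5*(a + a)) = -(c + 2*√39)/(5*(2*a)) = -(c + 2*√39)*1/(2*a)/5 = -(c + 2*√39)/(10*a))
m(19, n(-4))/U(-315) = ((⅒)*(-(8 - 4) - 2*√39)/19)/(9 - 181*(-315)) = ((⅒)*(1/19)*(-1*4 - 2*√39))/(9 + 57015) = ((⅒)*(1/19)*(-4 - 2*√39))/57024 = (-2/95 - √39/95)*(1/57024) = -1/2708640 - √39/5417280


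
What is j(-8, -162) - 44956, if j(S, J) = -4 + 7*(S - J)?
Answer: -43882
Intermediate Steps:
j(S, J) = -4 - 7*J + 7*S (j(S, J) = -4 + (-7*J + 7*S) = -4 - 7*J + 7*S)
j(-8, -162) - 44956 = (-4 - 7*(-162) + 7*(-8)) - 44956 = (-4 + 1134 - 56) - 44956 = 1074 - 44956 = -43882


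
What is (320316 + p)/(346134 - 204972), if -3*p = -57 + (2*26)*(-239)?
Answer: 973433/423486 ≈ 2.2986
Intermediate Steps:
p = 12485/3 (p = -(-57 + (2*26)*(-239))/3 = -(-57 + 52*(-239))/3 = -(-57 - 12428)/3 = -⅓*(-12485) = 12485/3 ≈ 4161.7)
(320316 + p)/(346134 - 204972) = (320316 + 12485/3)/(346134 - 204972) = (973433/3)/141162 = (973433/3)*(1/141162) = 973433/423486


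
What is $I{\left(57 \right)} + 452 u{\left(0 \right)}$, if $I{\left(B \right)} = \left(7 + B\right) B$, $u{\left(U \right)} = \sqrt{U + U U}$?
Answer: $3648$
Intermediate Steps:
$u{\left(U \right)} = \sqrt{U + U^{2}}$
$I{\left(B \right)} = B \left(7 + B\right)$
$I{\left(57 \right)} + 452 u{\left(0 \right)} = 57 \left(7 + 57\right) + 452 \sqrt{0 \left(1 + 0\right)} = 57 \cdot 64 + 452 \sqrt{0 \cdot 1} = 3648 + 452 \sqrt{0} = 3648 + 452 \cdot 0 = 3648 + 0 = 3648$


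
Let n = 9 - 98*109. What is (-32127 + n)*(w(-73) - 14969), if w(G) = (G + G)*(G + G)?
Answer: -271651600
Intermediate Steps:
n = -10673 (n = 9 - 10682 = -10673)
w(G) = 4*G² (w(G) = (2*G)*(2*G) = 4*G²)
(-32127 + n)*(w(-73) - 14969) = (-32127 - 10673)*(4*(-73)² - 14969) = -42800*(4*5329 - 14969) = -42800*(21316 - 14969) = -42800*6347 = -271651600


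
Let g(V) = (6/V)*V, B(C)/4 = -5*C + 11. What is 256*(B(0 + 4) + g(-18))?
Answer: -7680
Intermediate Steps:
B(C) = 44 - 20*C (B(C) = 4*(-5*C + 11) = 4*(11 - 5*C) = 44 - 20*C)
g(V) = 6
256*(B(0 + 4) + g(-18)) = 256*((44 - 20*(0 + 4)) + 6) = 256*((44 - 20*4) + 6) = 256*((44 - 80) + 6) = 256*(-36 + 6) = 256*(-30) = -7680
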